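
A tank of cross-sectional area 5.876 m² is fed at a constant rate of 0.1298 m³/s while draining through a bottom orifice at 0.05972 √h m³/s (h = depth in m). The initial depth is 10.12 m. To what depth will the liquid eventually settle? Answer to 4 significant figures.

4.724 m

Level balance: A dh/dt = 0.1298 − 0.05972 √h. Setting dh/dt = 0:
Q_in = 0.05972 √h_ss ⇒ √h_ss = 0.1298/0.05972 = 2.17348.
h_ss = 2.17348² = 4.72400 m. (Since h₀ = 10.12 m > h_ss, the level will fall toward this value.)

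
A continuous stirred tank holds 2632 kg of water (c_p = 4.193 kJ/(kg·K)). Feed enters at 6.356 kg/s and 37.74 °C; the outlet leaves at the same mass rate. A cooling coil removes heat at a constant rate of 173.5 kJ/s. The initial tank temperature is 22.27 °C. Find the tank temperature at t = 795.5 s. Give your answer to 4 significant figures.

First-law balance (no shaft work): M c_p dT/dt = ṁ c_p (T_in − T) − 173.5.
τ = M/ṁ = 414.097 s; T_ss = T_in − Q̇/(ṁ c_p) = 37.74 − 173.5/(6.356·4.193) = 31.2299 °C.
This is linear first-order; T(t) = T_ss + (T₀ − T_ss) e^(−t/τ).
T(795.5) = 31.2299 + (-8.95985)·e^(−795.5/414.097) = 31.2299 + (-8.95985)·0.146453 = 29.9177 °C.

29.92 °C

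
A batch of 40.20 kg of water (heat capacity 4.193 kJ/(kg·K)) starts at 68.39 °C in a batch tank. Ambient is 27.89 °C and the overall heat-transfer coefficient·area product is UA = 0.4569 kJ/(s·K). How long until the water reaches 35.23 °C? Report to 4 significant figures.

630.1 s

First-law balance (no shaft work): M c_p dT/dt = −UA(T − T_amb).
τ = M c_p/UA = 368.918 s; T_ss = T_amb = 27.8900 °C.
T(t) = T_ss + (T₀ − T_ss)e^(−t/τ); set T = 35.23:
t = −τ ln[(T − T_ss)/(T₀ − T_ss)] = −368.918 · ln(0.181235) = 630.098 s.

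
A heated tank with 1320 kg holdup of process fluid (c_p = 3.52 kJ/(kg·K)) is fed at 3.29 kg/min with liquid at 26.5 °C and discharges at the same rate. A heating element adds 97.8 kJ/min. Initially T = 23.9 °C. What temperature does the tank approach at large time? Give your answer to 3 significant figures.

34.9 °C

Heat balance on the well-mixed liquid: M c_p dT/dt = ṁ c_p (T_in − T) + 97.8.
At steady state dT/dt = 0 ⇒ T_ss = T_in + Q̇/(ṁ c_p) = 26.5 + 97.8/(3.29·3.52) = 34.945 °C.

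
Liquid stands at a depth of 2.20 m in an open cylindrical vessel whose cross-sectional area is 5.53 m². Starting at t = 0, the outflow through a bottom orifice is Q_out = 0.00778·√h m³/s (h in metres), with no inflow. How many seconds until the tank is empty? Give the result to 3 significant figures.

2110 s

A dh/dt = −Q_out = −0.00778 √h.
Separate and integrate: 2(√h − √h₀) = −(0.00778/A) t.
Set h = 0: 2√h₀ = (0.00778/A) t_empty ⇒ t_empty = 2A√h₀/0.00778.
t_empty = 2·5.53·√2.20/0.00778 = 11.060·1.4832/0.00778 = 2108.6 s.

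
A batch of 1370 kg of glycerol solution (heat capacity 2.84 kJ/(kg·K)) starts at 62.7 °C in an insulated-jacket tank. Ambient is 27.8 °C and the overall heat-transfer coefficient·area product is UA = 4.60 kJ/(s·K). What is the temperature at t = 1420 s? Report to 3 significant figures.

Lumped-capacitance energy balance: M c_p dT/dt = UA(T_amb − T).
dT/dt = (T_ss − T)/τ with T_ss = T_amb = 27.800 °C, τ = M c_p/UA = 1370·2.84/4.60 = 845.83 s.
Solution: T(t) = T_ss + (T₀ − T_ss) e^(−t/τ).
T(1420) = 27.800 + (34.900)·0.18659 = 34.312 °C.

34.3 °C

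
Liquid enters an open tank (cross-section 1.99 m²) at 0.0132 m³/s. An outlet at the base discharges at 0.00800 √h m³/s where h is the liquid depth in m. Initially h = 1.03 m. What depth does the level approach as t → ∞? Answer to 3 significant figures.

2.72 m

Volume balance on the tank: A dh/dt = Q_in − 0.00800 √h. At steady state dh/dt = 0:
Q_in = 0.00800 √h_ss ⇒ √h_ss = 0.0132/0.00800 = 1.6500.
h_ss = 1.6500² = 2.7225 m. (Since h₀ = 1.03 m < h_ss, the level will rise toward this value.)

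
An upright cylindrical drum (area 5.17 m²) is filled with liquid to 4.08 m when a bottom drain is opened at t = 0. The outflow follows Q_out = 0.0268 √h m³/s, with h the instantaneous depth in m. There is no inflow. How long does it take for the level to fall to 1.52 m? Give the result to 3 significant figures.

304 s

Mass balance (ρ constant): A dh/dt = −0.0268 √h.
This is separable: 2 d(√h)/dt = −0.0268/A, so √h = √h₀ − (0.0268/(2A)) t.
t = 2A(√h₀ − √h)/0.0268 = 2·5.17·(√4.08 − √1.52)/0.0268
  = 10.340 × (2.0199 − 1.2329) / 0.0268 = 303.65 s.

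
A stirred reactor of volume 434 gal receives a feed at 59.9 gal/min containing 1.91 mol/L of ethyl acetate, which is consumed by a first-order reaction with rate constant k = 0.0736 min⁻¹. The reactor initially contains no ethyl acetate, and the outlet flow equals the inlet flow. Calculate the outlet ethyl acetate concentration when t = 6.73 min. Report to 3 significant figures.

0.946 mol/L

Accumulation = in − out − consumed: V dC/dt = Q C_in − Q C − k V C.
This is linear with rate a = Q/V + k = 0.21162 min⁻¹.
C_ss = Q C_in/(Q + kV) = 1.2457 mol/L; C(t) = C_ss + (C₀ − C_ss) e^(−a t).
C(6.73) = 1.2457 + (-1.2457)·e^(−0.21162·6.73) = 1.2457 + (-1.2457)·0.24070 = 0.94586 mol/L.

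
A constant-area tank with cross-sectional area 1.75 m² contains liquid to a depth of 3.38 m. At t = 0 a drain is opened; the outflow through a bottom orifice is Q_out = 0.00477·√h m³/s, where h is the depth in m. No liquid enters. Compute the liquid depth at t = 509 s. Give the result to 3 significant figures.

With no inflow, A dh/dt = −0.00477 √h.
∫ h^(−1/2) dh = −(0.00477/A) ∫ dt, giving 2√h = 2√h₀ − (0.00477/A) t.
√h = √3.38 − 0.00477·509/(2·1.75) = 1.8385 − 0.69369 = 1.1448.
h = 1.1448² = 1.3105 m.

1.31 m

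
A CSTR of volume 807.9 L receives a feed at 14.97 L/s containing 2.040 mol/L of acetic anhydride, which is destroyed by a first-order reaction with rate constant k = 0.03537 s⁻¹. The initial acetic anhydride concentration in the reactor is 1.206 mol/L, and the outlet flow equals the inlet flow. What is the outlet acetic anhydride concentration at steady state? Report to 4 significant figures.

0.7013 mol/L

Species balance: V dC/dt = Q C_in − Q C − k V C.
Steady state (dC/dt = 0): C_ss = Q C_in/(Q + kV) = C_in/(1 + kV/Q).
C_ss = 14.97·2.040/(14.97 + 0.03537·807.9) = 30.5388/43.5454 = 0.701309 mol/L.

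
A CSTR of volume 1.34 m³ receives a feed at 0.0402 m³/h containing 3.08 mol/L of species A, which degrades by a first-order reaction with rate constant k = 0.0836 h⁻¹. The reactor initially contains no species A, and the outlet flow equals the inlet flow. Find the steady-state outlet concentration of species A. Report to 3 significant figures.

0.813 mol/L

Accumulation = in − out − consumed: V dC/dt = Q C_in − Q C − k V C.
Steady state (dC/dt = 0): C_ss = Q C_in/(Q + kV) = C_in/(1 + kV/Q).
C_ss = 0.0402·3.08/(0.0402 + 0.0836·1.34) = 0.12382/0.15222 = 0.81338 mol/L.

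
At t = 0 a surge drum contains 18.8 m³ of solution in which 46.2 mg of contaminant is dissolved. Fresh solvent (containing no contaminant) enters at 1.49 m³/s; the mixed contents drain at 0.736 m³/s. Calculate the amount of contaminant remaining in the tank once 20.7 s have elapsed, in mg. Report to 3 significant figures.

Let m(t) be the amount of contaminant. Volume: V(t) = V₀ + (Q_in − Q_out) t = 18.8 + 0.75400 t; V(20.7) = 34.408 m³.
No contaminant enters, so dm/dt = −Q_out · (m/V).
Separate: dm/m = −Q_out dt/V(t) ⇒ ln(m/m₀) = −(Q_out/(Q_in−Q_out)) ln(V/V₀).
m = m₀ (V₀/V)^(Q_out/(Q_in−Q_out)) = 46.2 × (18.8/34.408)^(0.97613) = 25.610 mg.

25.6 mg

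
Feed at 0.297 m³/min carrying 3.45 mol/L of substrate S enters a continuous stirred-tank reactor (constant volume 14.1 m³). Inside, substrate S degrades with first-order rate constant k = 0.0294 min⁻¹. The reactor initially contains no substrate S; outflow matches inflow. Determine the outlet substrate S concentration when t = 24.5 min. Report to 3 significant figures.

1.02 mol/L

Species balance: V dC/dt = Q C_in − Q C − k V C.
This is linear with rate a = Q/V + k = 0.050464 min⁻¹.
C_ss = Q C_in/(Q + kV) = 1.4400 mol/L; C(t) = C_ss + (C₀ − C_ss) e^(−a t).
C(24.5) = 1.4400 + (-1.4400)·e^(−0.050464·24.5) = 1.4400 + (-1.4400)·0.29044 = 1.0218 mol/L.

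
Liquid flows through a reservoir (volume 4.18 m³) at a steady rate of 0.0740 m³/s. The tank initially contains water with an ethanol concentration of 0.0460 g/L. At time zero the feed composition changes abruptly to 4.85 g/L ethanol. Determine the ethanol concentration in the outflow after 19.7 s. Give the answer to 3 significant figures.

1.46 g/L

Accumulation = in − out for the solute gives V dC/dt = Q(C_in − C).
Rewrite as dC/dt + C/τ = C_in/τ, τ = V/Q = 56.486 s.
C approaches C_in exponentially: C(t) = C_in + (C₀ − C_in) e^(−t/τ).
C(19.7) = 4.85 + (0.0460 − 4.85)·e^(−19.7/56.486) = 4.85 + (-4.8040)·0.70557 = 1.4605 g/L.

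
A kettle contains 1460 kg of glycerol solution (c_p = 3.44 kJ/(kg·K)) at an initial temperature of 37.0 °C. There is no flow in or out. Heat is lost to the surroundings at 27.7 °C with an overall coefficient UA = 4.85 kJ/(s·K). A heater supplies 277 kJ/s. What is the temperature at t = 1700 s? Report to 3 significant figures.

M c_p dT/dt = −UA(T − T_amb) + Q̇.
dT/dt = (T_ss − T)/τ with T_ss = T_amb + Q̇/UA = 27.7 + 277/4.85 = 84.813 °C, τ = M c_p/UA = 1460·3.44/4.85 = 1035.5 s.
Solution: T(t) = T_ss + (T₀ − T_ss) e^(−t/τ).
T(1700) = 84.813 + (-47.813)·0.19366 = 75.554 °C.

75.6 °C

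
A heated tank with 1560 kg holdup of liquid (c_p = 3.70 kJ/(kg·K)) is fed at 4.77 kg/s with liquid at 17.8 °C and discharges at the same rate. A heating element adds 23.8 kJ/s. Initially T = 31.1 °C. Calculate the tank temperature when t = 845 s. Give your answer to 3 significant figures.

M c_p dT/dt = ṁ c_p (T_in − T) + Q̇.
Rearrange: dT/dt = (T_ss − T)/τ with τ = M/ṁ = 327.04 s and T_ss = T_in + Q̇/(ṁ c_p) = 19.149 °C.
Integrating: T(t) = T_ss + (T₀ − T_ss) e^(−t/τ).
T(845) = 19.149 + (11.951)·e^(−845/327.04) = 19.149 + (11.951)·0.075490 = 20.051 °C.

20.1 °C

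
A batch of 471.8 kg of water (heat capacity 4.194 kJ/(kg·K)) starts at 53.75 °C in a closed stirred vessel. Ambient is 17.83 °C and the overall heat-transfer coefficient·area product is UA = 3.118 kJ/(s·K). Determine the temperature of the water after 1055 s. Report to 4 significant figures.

24.64 °C

Unsteady energy balance on the tank contents: M c_p dT/dt = −UA(T − T_amb).
dT/dt = (T_ss − T)/τ with T_ss = T_amb = 17.8300 °C, τ = M c_p/UA = 471.8·4.194/3.118 = 634.615 s.
Solution: T(t) = T_ss + (T₀ − T_ss) e^(−t/τ).
T(1055) = 17.8300 + (35.9200)·0.189678 = 24.6432 °C.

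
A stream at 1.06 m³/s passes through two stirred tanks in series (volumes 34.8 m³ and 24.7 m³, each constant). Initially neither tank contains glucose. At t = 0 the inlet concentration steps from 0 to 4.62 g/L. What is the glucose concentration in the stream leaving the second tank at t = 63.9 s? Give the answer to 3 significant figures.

3.07 g/L

Each tank obeys Vᵢ dCᵢ/dt = Q(Cᵢ₋₁ − Cᵢ), so τᵢ = Vᵢ/Q.
τ₁ = 34.8/1.06 = 32.830 s; τ₂ = 24.7/1.06 = 23.302 s.
Solving the cascade with C₁(0)=C₂(0)=0 gives C₂(t) = C_in[1 − (τ₁ e^(−t/τ₁) − τ₂ e^(−t/τ₂))/(τ₁ − τ₂)].
At t = 63.9: e^(−t/τ₁) = 0.14279, e^(−t/τ₂) = 0.064424.
C₂ = 4.62·[1 − (32.830·0.14279 − 23.302·0.064424)/(9.5283)] = 4.62·0.66556 = 3.0749 g/L.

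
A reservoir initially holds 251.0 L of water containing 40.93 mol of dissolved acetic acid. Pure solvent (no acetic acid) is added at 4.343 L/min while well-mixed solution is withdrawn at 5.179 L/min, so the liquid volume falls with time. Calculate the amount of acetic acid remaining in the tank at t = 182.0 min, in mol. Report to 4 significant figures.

0.1273 mol

Total volume: dV/dt = Q_in − Q_out = -0.836000 L/min, so V(t) = 251.0 − 0.836000 t and V(182.0) = 98.8480 L.
Species balance (pure solvent in): dm/dt = −Q_out · m/V(t).
dm/m = −Q_out dt/(V₀ − 0.836000 t); integrating gives ln(m/m₀) = −(Q_out/(Q_in−Q_out)) ln(V/V₀).
m = m₀ (V₀/V)^(Q_out/(Q_in−Q_out)) = 40.93 × (251.0/98.8480)^(-6.19498) = 0.127321 mol.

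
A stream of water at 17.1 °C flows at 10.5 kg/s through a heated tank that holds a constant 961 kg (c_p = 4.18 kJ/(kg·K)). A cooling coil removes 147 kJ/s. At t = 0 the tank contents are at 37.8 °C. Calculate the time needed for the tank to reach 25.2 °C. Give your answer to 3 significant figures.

First-law balance (no shaft work): M c_p dT/dt = ṁ c_p (T_in − T) − 147.
τ = M/ṁ = 91.524 s; T_ss = T_in − Q̇/(ṁ c_p) = 13.751 °C.
T(t) = T_ss + (T₀ − T_ss) e^(−t/τ). Set T = 25.2:
e^(−t/τ) = (25.2 − 13.751)/(37.8 − 13.751) = 0.47608
t = −91.524 · ln(0.47608) = 67.927 s.

67.9 s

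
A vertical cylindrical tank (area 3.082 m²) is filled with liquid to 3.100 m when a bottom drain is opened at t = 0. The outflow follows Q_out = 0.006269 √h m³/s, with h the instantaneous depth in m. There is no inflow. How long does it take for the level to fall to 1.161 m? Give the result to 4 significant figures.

With no inflow, A dh/dt = −0.006269 √h.
∫ h^(−1/2) dh = −(0.006269/A) ∫ dt, giving 2√h = 2√h₀ − (0.006269/A) t.
t = 2A(√h₀ − √h)/0.006269 = 2·3.082·(√3.100 − √1.161)/0.006269
  = 6.16400 × (1.76068 − 1.07750) / 0.006269 = 671.742 s.

671.7 s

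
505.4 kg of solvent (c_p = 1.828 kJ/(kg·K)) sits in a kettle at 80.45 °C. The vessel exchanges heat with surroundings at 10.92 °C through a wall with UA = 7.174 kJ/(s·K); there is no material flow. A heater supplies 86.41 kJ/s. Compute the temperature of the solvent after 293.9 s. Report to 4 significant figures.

28.83 °C

Lumped-capacitance energy balance: M c_p dT/dt = UA(T_amb − T) + Q̇.
dT/dt = (T_ss − T)/τ with T_ss = T_amb + Q̇/UA = 10.92 + 86.41/7.174 = 22.9649 °C, τ = M c_p/UA = 505.4·1.828/7.174 = 128.780 s.
Solution: T(t) = T_ss + (T₀ − T_ss) e^(−t/τ).
T(293.9) = 22.9649 + (57.4851)·0.102062 = 28.8319 °C.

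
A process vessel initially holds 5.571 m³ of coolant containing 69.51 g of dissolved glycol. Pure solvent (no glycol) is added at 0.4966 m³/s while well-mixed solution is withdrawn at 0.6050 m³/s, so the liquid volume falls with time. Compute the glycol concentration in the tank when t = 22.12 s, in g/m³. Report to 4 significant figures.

0.9469 g/m³

Let m(t) be the amount of glycol. Volume: V(t) = V₀ + (Q_in − Q_out) t = 5.571 − 0.108400 t; V(22.12) = 3.17319 m³.
Species balance (pure solvent in): dm/dt = −Q_out · m/V(t).
dm/m = −Q_out dt/(V₀ − 0.108400 t); integrating gives ln(m/m₀) = −(Q_out/(Q_in−Q_out)) ln(V/V₀).
m = m₀ (V₀/V)^(Q_out/(Q_in−Q_out)) = 69.51 × (5.571/3.17319)^(-5.58118) = 3.00470 g.
C = m/V = 3.00470/3.17319 = 0.946902 g/m³.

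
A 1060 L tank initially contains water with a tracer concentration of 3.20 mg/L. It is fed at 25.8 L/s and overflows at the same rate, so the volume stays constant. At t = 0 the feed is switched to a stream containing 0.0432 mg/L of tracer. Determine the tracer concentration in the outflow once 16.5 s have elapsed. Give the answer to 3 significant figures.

2.16 mg/L

Species balance on the tank: V dC/dt = Q(C_in − C).
Rewrite as dC/dt + C/τ = C_in/τ, τ = V/Q = 41.085 s.
Solution: C(t) = C_in + (C₀ − C_in) e^(−t/τ).
C(16.5) = 0.0432 + (3.20 − 0.0432)·e^(−16.5/41.085) = 0.0432 + (3.1568)·0.66925 = 2.1559 mg/L.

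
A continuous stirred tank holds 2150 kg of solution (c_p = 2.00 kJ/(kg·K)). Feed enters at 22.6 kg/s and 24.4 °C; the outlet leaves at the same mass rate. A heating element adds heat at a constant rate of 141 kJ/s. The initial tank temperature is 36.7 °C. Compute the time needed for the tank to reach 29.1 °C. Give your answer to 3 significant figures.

167 s

M c_p dT/dt = ṁ c_p (T_in − T) + Q̇.
τ = M/ṁ = 95.133 s; T_ss = T_in + Q̇/(ṁ c_p) = 27.519 °C.
T(t) = T_ss + (T₀ − T_ss) e^(−t/τ). Set T = 29.1:
e^(−t/τ) = (29.1 − 27.519)/(36.7 − 27.519) = 0.17216
t = −95.133 · ln(0.17216) = 167.37 s.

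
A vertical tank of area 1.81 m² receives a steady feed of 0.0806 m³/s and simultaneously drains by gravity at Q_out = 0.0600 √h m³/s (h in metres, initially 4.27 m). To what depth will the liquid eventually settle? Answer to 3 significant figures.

A dh/dt = Q_in − 0.0600 √h. Steady state requires inflow = outflow:
Q_in = 0.0600 √h_ss ⇒ √h_ss = 0.0806/0.0600 = 1.3433.
h_ss = 1.3433² = 1.8045 m. (Since h₀ = 4.27 m > h_ss, the level will fall toward this value.)

1.80 m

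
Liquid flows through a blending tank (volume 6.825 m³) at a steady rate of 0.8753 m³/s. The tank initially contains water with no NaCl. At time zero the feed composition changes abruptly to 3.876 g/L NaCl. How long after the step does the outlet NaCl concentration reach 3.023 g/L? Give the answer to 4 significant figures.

Accumulation = in − out for the solute gives V dC/dt = Q(C_in − C), so τ = V/Q = 7.79733 s.
C(t) = C_in + (C₀ − C_in) e^(−t/τ). Set C = 3.023 and solve for t:
e^(−t/τ) = (C − C_in)/(C₀ − C_in) = (3.023 − 3.876)/(0 − 3.876) = 0.220072
t = −τ ln(…) = 7.79733 × 1.51380 = 11.8036 s.

11.80 s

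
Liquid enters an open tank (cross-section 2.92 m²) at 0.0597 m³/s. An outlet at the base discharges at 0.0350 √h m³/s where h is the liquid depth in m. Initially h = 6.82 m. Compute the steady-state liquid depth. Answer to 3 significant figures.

A dh/dt = Q_in − 0.0350 √h. Steady state requires inflow = outflow:
Q_in = 0.0350 √h_ss ⇒ √h_ss = 0.0597/0.0350 = 1.7057.
h_ss = 1.7057² = 2.9095 m. (Since h₀ = 6.82 m > h_ss, the level will fall toward this value.)

2.91 m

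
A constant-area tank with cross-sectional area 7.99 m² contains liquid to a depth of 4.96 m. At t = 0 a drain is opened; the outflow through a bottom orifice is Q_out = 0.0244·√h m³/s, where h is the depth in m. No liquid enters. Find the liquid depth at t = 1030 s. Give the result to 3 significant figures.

0.428 m

With no inflow, A dh/dt = −0.0244 √h.
Separate and integrate: 2(√h − √h₀) = −(0.0244/A) t.
√h = √4.96 − 0.0244·1030/(2·7.99) = 2.2271 − 1.5727 = 0.65439.
h = 0.65439² = 0.42823 m.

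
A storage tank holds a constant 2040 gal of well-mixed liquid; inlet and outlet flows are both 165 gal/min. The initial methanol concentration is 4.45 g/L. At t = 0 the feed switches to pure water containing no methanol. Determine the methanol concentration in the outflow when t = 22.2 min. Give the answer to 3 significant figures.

Mass balance on the solute (V constant): V dC/dt = Q(C_in − C).
Time constant τ = V/Q = 2040/165 = 12.364 min.
Solution: C(t) = C_in + (C₀ − C_in) e^(−t/τ).
C(22.2) = 0 + (4.45 − 0)·e^(−22.2/12.364) = 0 + (4.4500)·0.16603 = 0.73883 g/L.

0.739 g/L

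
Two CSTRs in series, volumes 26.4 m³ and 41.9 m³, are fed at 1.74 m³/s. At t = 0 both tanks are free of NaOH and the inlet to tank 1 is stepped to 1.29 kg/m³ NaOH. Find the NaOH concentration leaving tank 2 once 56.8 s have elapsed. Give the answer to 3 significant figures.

1.01 kg/m³

Species balance on tank i: dCᵢ/dt = (Cᵢ₋₁ − Cᵢ)/τᵢ with τᵢ = Vᵢ/Q.
τ₁ = 26.4/1.74 = 15.172 s; τ₂ = 41.9/1.74 = 24.080 s.
Tank 1: C₁ = C_in(1 − e^(−t/τ₁)). Tank 2 (τ₁ ≠ τ₂): C₂ = C_in[1 − (τ₁ e^(−t/τ₁) − τ₂ e^(−t/τ₂))/(τ₁ − τ₂)].
At t = 56.8: e^(−t/τ₁) = 0.023668, e^(−t/τ₂) = 0.094537.
C₂ = 1.29·[1 − (15.172·0.023668 − 24.080·0.094537)/(-8.9080)] = 1.29·0.78476 = 1.0123 kg/m³.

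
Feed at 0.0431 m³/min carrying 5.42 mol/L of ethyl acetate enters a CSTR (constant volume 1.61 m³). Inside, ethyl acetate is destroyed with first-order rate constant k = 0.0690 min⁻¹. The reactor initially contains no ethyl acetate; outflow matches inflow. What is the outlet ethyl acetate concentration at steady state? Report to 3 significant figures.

1.52 mol/L

Species balance: V dC/dt = Q C_in − Q C − k V C.
Steady state (dC/dt = 0): C_ss = Q C_in/(Q + kV) = C_in/(1 + kV/Q).
C_ss = 0.0431·5.42/(0.0431 + 0.0690·1.61) = 0.23360/0.15419 = 1.5150 mol/L.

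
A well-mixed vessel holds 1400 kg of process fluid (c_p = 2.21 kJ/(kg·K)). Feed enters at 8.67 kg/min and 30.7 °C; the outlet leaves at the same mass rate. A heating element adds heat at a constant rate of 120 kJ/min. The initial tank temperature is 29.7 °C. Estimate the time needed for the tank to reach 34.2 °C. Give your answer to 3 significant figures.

Heat balance on the well-mixed liquid: M c_p dT/dt = ṁ c_p (T_in − T) + 120.
τ = M/ṁ = 161.48 min; T_ss = T_in + Q̇/(ṁ c_p) = 36.963 °C.
T(t) = T_ss + (T₀ − T_ss) e^(−t/τ). Set T = 34.2:
e^(−t/τ) = (34.2 − 36.963)/(29.7 − 36.963) = 0.38041
t = −161.48 · ln(0.38041) = 156.07 min.

156 min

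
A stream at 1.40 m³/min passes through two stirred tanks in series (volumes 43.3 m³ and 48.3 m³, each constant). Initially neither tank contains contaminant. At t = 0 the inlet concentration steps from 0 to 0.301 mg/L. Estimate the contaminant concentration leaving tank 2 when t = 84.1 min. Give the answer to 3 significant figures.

Each tank obeys Vᵢ dCᵢ/dt = Q(Cᵢ₋₁ − Cᵢ), so τᵢ = Vᵢ/Q.
τ₁ = 43.3/1.40 = 30.929 min; τ₂ = 48.3/1.40 = 34.500 min.
Solving the cascade with C₁(0)=C₂(0)=0 gives C₂(t) = C_in[1 − (τ₁ e^(−t/τ₁) − τ₂ e^(−t/τ₂))/(τ₁ − τ₂)].
At t = 84.1: e^(−t/τ₁) = 0.065930, e^(−t/τ₂) = 0.087363.
C₂ = 0.301·[1 − (30.929·0.065930 − 34.500·0.087363)/(-3.5714)] = 0.301·0.72702 = 0.21883 mg/L.

0.219 mg/L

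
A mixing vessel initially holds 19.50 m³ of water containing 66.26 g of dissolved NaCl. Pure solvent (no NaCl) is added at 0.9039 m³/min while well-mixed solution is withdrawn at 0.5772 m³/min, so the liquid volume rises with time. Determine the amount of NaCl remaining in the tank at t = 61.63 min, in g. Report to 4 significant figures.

Let m(t) be the amount of NaCl. Volume: V(t) = V₀ + (Q_in − Q_out) t = 19.50 + 0.326700 t; V(61.63) = 39.6345 m³.
No NaCl enters, so dm/dt = −Q_out · (m/V).
dm/m = −Q_out dt/(V₀ + 0.326700 t); integrating gives ln(m/m₀) = −(Q_out/(Q_in−Q_out)) ln(V/V₀).
m = m₀ (V₀/V)^(Q_out/(Q_in−Q_out)) = 66.26 × (19.50/39.6345)^(1.76676) = 18.9243 g.

18.92 g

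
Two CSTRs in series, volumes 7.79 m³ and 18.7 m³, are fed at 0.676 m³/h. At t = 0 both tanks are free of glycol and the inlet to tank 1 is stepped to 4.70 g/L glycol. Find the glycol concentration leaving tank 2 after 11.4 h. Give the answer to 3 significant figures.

Time constants: τᵢ = Vᵢ/Q for each well-mixed tank.
τ₁ = 7.79/0.676 = 11.524 h; τ₂ = 18.7/0.676 = 27.663 h.
Tank 1: C₁ = C_in(1 − e^(−t/τ₁)). Tank 2 (τ₁ ≠ τ₂): C₂ = C_in[1 − (τ₁ e^(−t/τ₁) − τ₂ e^(−t/τ₂))/(τ₁ − τ₂)].
At t = 11.4: e^(−t/τ₁) = 0.37185, e^(−t/τ₂) = 0.66225.
C₂ = 4.70·[1 − (11.524·0.37185 − 27.663·0.66225)/(-16.139)] = 4.70·0.13039 = 0.61284 g/L.

0.613 g/L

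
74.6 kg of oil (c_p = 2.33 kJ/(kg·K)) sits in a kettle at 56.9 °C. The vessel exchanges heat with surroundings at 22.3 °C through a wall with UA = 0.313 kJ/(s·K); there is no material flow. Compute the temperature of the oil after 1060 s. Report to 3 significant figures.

Lumped-capacitance energy balance: M c_p dT/dt = UA(T_amb − T).
dT/dt = (T_ss − T)/τ with T_ss = T_amb = 22.300 °C, τ = M c_p/UA = 74.6·2.33/0.313 = 555.33 s.
Solution: T(t) = T_ss + (T₀ − T_ss) e^(−t/τ).
T(1060) = 22.300 + (34.600)·0.14826 = 27.430 °C.

27.4 °C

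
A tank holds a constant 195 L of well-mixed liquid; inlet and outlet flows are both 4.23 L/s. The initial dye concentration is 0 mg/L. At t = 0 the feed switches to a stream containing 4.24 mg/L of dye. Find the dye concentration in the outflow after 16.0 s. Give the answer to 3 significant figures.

Unsteady species balance (constant V, well mixed): V dC/dt = Q(C_in − C).
Time constant τ = V/Q = 195/4.23 = 46.099 s.
Solution: C(t) = C_in + (C₀ − C_in) e^(−t/τ).
C(16.0) = 4.24 + (0 − 4.24)·e^(−16.0/46.099) = 4.24 + (-4.2400)·0.70675 = 1.2434 mg/L.

1.24 mg/L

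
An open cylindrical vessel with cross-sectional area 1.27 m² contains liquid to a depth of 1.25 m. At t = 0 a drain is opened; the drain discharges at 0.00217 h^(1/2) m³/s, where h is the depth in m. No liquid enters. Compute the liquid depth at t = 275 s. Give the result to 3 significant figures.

0.780 m

Unsteady balance on liquid volume: A dh/dt = −0.00217 √h.
Separate and integrate: 2(√h − √h₀) = −(0.00217/A) t.
√h = √1.25 − 0.00217·275/(2·1.27) = 1.1180 − 0.23494 = 0.88309.
h = 0.88309² = 0.77985 m.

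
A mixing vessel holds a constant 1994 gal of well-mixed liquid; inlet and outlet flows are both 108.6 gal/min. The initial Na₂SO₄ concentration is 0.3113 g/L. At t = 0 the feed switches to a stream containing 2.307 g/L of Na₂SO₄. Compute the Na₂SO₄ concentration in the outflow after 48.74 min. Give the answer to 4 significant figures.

Transient balance on the dissolved component: V dC/dt = Q(C_in − C).
So dC/dt = (C_in − C)/τ with τ = V/Q = 1994/108.6 = 18.3610 min.
C approaches C_in exponentially: C(t) = C_in + (C₀ − C_in) e^(−t/τ).
C(48.74) = 2.307 + (0.3113 − 2.307)·e^(−48.74/18.3610) = 2.307 + (-1.99570)·0.0703308 = 2.16664 g/L.

2.167 g/L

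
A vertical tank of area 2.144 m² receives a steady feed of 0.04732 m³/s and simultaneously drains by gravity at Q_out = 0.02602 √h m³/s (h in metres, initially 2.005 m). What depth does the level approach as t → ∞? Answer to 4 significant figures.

A dh/dt = Q_in − 0.02602 √h. Steady state requires inflow = outflow:
Q_in = 0.02602 √h_ss ⇒ √h_ss = 0.04732/0.02602 = 1.81860.
h_ss = 1.81860² = 3.30731 m. (Since h₀ = 2.005 m < h_ss, the level will rise toward this value.)

3.307 m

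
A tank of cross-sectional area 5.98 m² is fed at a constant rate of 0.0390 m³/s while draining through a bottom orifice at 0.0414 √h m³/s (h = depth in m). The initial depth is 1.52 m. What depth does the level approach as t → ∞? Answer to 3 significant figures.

0.887 m

A dh/dt = Q_in − 0.0414 √h. Steady state requires inflow = outflow:
Q_in = 0.0414 √h_ss ⇒ √h_ss = 0.0390/0.0414 = 0.94203.
h_ss = 0.94203² = 0.88742 m. (Since h₀ = 1.52 m > h_ss, the level will fall toward this value.)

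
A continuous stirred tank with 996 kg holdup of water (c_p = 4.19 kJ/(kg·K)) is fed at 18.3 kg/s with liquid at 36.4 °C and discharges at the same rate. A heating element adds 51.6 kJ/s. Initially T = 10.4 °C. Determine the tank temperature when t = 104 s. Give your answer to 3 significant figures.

33.1 °C

First-law balance (no shaft work): M c_p dT/dt = ṁ c_p (T_in − T) + 51.6.
τ = M/ṁ = 54.426 s; T_ss = T_in + Q̇/(ṁ c_p) = 36.4 + 51.6/(18.3·4.19) = 37.073 °C.
This is linear first-order; T(t) = T_ss + (T₀ − T_ss) e^(−t/τ).
T(104) = 37.073 + (-26.673)·e^(−104/54.426) = 37.073 + (-26.673)·0.14796 = 33.127 °C.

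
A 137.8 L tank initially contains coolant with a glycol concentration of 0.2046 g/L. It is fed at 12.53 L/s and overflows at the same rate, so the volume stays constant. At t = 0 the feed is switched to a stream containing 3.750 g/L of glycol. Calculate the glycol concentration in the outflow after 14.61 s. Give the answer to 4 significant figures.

2.811 g/L

Accumulation = in − out for the solute gives V dC/dt = Q(C_in − C).
Time constant τ = V/Q = 137.8/12.53 = 10.9976 s.
Integrating: C(t) = C_in + (C₀ − C_in) e^(−t/τ).
C(14.61) = 3.750 + (0.2046 − 3.750)·e^(−14.61/10.9976) = 3.750 + (-3.54540)·0.264882 = 2.81089 g/L.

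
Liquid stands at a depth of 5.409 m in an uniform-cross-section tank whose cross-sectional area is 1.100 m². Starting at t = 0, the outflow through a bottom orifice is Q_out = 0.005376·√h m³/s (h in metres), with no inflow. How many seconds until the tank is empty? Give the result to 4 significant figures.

951.7 s

Accumulation of liquid (constant cross-section A): A dh/dt = −0.005376 √h.
This is separable: 2 d(√h)/dt = −0.005376/A, so √h = √h₀ − (0.005376/(2A)) t.
Set h = 0: 2√h₀ = (0.005376/A) t_empty ⇒ t_empty = 2A√h₀/0.005376.
t_empty = 2·1.100·√5.409/0.005376 = 2.20000·2.32573/0.005376 = 951.748 s.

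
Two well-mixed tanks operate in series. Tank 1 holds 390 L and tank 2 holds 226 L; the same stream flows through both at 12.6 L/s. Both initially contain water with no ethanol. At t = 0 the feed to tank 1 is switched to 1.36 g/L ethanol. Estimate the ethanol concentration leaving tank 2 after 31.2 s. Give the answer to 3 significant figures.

0.509 g/L

Species balance on tank i: dCᵢ/dt = (Cᵢ₋₁ − Cᵢ)/τᵢ with τᵢ = Vᵢ/Q.
τ₁ = 390/12.6 = 30.952 s; τ₂ = 226/12.6 = 17.937 s.
Solving the cascade with C₁(0)=C₂(0)=0 gives C₂(t) = C_in[1 − (τ₁ e^(−t/τ₁) − τ₂ e^(−t/τ₂))/(τ₁ − τ₂)].
At t = 31.2: e^(−t/τ₁) = 0.36495, e^(−t/τ₂) = 0.17561.
C₂ = 1.36·[1 − (30.952·0.36495 − 17.937·0.17561)/(13.016)] = 1.36·0.37414 = 0.50883 g/L.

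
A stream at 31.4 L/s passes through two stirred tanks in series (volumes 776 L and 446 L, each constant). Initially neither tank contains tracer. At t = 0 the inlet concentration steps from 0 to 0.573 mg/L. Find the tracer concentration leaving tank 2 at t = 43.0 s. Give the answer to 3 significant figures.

0.374 mg/L

Time constants: τᵢ = Vᵢ/Q for each well-mixed tank.
τ₁ = 776/31.4 = 24.713 s; τ₂ = 446/31.4 = 14.204 s.
Tank 1: C₁ = C_in(1 − e^(−t/τ₁)). Tank 2 (τ₁ ≠ τ₂): C₂ = C_in[1 − (τ₁ e^(−t/τ₁) − τ₂ e^(−t/τ₂))/(τ₁ − τ₂)].
At t = 43.0: e^(−t/τ₁) = 0.17553, e^(−t/τ₂) = 0.048444.
C₂ = 0.573·[1 − (24.713·0.17553 − 14.204·0.048444)/(10.510)] = 0.573·0.65271 = 0.37400 mg/L.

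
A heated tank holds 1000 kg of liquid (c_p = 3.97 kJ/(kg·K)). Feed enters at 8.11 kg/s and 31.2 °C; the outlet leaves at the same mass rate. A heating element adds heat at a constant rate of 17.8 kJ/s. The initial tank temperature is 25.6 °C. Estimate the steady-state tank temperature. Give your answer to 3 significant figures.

M c_p dT/dt = ṁ c_p (T_in − T) + Q̇.
At steady state dT/dt = 0 ⇒ T_ss = T_in + Q̇/(ṁ c_p) = 31.2 + 17.8/(8.11·3.97) = 31.753 °C.

31.8 °C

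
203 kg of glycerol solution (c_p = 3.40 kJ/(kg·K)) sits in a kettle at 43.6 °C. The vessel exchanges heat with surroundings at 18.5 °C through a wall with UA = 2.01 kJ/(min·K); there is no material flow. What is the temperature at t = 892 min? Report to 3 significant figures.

20.4 °C

Lumped-capacitance energy balance: M c_p dT/dt = UA(T_amb − T).
dT/dt = (T_ss − T)/τ with T_ss = T_amb = 18.500 °C, τ = M c_p/UA = 203·3.40/2.01 = 343.38 min.
Solution: T(t) = T_ss + (T₀ − T_ss) e^(−t/τ).
T(892) = 18.500 + (25.100)·0.074446 = 20.369 °C.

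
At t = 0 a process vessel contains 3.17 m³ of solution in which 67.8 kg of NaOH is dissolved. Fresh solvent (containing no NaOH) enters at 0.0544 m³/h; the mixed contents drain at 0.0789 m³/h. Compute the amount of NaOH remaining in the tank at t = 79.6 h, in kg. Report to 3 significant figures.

Total volume: dV/dt = Q_in − Q_out = -0.024500 m³/h, so V(t) = 3.17 − 0.024500 t and V(79.6) = 1.2198 m³.
Solute balance: dm/dt = 0 − Q_out C = −Q_out m/V(t).
Separate: dm/m = −Q_out dt/V(t) ⇒ ln(m/m₀) = −(Q_out/(Q_in−Q_out)) ln(V/V₀).
m = m₀ (V₀/V)^(Q_out/(Q_in−Q_out)) = 67.8 × (3.17/1.2198)^(-3.2204) = 3.1297 kg.

3.13 kg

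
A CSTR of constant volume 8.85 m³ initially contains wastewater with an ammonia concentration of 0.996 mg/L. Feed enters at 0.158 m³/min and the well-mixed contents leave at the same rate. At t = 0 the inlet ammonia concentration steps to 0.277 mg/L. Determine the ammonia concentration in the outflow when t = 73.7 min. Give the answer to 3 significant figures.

Transient balance on the dissolved component: V dC/dt = Q(C_in − C).
So dC/dt = (C_in − C)/τ with τ = V/Q = 8.85/0.158 = 56.013 min.
This is linear first-order; C(t) = C_in + (C₀ − C_in) e^(−t/τ).
C(73.7) = 0.277 + (0.996 − 0.277)·e^(−73.7/56.013) = 0.277 + (0.71900)·0.26827 = 0.46988 mg/L.

0.470 mg/L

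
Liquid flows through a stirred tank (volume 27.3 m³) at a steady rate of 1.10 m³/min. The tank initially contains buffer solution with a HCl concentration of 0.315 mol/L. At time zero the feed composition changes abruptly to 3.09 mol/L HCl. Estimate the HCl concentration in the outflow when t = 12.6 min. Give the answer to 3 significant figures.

Transient balance on the dissolved component: V dC/dt = Q(C_in − C).
Rewrite as dC/dt + C/τ = C_in/τ, τ = V/Q = 24.818 min.
C approaches C_in exponentially: C(t) = C_in + (C₀ − C_in) e^(−t/τ).
C(12.6) = 3.09 + (0.315 − 3.09)·e^(−12.6/24.818) = 3.09 + (-2.7750)·0.60188 = 1.4198 mol/L.

1.42 mol/L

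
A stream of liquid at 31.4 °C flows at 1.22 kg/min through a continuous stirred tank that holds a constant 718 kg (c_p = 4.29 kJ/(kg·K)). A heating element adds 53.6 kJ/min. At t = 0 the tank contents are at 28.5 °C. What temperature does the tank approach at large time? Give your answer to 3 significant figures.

Heat balance on the well-mixed liquid: M c_p dT/dt = ṁ c_p (T_in − T) + 53.6.
At steady state dT/dt = 0 ⇒ T_ss = T_in + Q̇/(ṁ c_p) = 31.4 + 53.6/(1.22·4.29) = 41.641 °C.

41.6 °C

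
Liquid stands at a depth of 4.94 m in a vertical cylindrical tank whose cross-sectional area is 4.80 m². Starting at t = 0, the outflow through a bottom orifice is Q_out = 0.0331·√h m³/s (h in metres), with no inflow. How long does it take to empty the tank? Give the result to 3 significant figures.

Volume balance on the tank: A dh/dt = −0.0331 √h.
This is separable: 2 d(√h)/dt = −0.0331/A, so √h = √h₀ − (0.0331/(2A)) t.
Set h = 0: 2√h₀ = (0.0331/A) t_empty ⇒ t_empty = 2A√h₀/0.0331.
t_empty = 2·4.80·√4.94/0.0331 = 9.6000·2.2226/0.0331 = 644.62 s.

645 s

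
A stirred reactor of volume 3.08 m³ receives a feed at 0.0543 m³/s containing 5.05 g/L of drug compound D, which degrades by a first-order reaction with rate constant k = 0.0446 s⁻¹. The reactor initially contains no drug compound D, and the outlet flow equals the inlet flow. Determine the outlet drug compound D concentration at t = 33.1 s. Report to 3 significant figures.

Accumulation = in − out − consumed: V dC/dt = Q C_in − Q C − k V C.
This is linear with rate a = Q/V + k = 0.062230 s⁻¹.
C_ss = Q C_in/(Q + kV) = 1.4307 g/L; C(t) = C_ss + (C₀ − C_ss) e^(−a t).
C(33.1) = 1.4307 + (-1.4307)·e^(−0.062230·33.1) = 1.4307 + (-1.4307)·0.12748 = 1.2483 g/L.

1.25 g/L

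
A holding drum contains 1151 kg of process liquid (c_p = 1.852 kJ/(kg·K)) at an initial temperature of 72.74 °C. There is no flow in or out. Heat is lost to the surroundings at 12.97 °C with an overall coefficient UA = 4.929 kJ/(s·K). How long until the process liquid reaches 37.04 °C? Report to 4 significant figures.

393.3 s

First-law balance (no shaft work): M c_p dT/dt = −UA(T − T_amb).
τ = M c_p/UA = 432.471 s; T_ss = T_amb = 12.9700 °C.
T(t) = T_ss + (T₀ − T_ss)e^(−t/τ); set T = 37.04:
t = −τ ln[(T − T_ss)/(T₀ − T_ss)] = −432.471 · ln(0.402710) = 393.349 s.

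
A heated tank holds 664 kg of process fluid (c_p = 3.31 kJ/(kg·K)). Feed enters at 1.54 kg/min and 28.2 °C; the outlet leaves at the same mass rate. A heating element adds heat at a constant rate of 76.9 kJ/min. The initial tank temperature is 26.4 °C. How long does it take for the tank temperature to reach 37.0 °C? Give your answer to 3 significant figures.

426 min

M c_p dT/dt = ṁ c_p (T_in − T) + Q̇.
τ = M/ṁ = 431.17 min; T_ss = T_in + Q̇/(ṁ c_p) = 43.286 °C.
T(t) = T_ss + (T₀ − T_ss) e^(−t/τ). Set T = 37.0:
e^(−t/τ) = (37.0 − 43.286)/(26.4 − 43.286) = 0.37227
t = −431.17 · ln(0.37227) = 426.06 min.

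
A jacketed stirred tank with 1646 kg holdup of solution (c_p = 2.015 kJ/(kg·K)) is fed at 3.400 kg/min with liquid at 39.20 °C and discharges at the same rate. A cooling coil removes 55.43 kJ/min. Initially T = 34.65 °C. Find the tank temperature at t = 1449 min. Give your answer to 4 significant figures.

Unsteady energy balance on the tank contents: M c_p dT/dt = ṁ c_p (T_in − T) − 55.43.
τ = M/ṁ = 484.118 min; T_ss = T_in − Q̇/(ṁ c_p) = 39.20 − 55.43/(3.400·2.015) = 31.1092 °C.
Integrating: T(t) = T_ss + (T₀ − T_ss) e^(−t/τ).
T(1449) = 31.1092 + (3.54079)·e^(−1449/484.118) = 31.1092 + (3.54079)·0.0501331 = 31.2867 °C.

31.29 °C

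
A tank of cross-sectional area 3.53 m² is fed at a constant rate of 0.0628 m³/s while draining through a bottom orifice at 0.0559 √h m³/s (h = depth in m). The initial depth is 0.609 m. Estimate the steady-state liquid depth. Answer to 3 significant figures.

Level balance: A dh/dt = 0.0628 − 0.0559 √h. Setting dh/dt = 0:
Q_in = 0.0559 √h_ss ⇒ √h_ss = 0.0628/0.0559 = 1.1234.
h_ss = 1.1234² = 1.2621 m. (Since h₀ = 0.609 m < h_ss, the level will rise toward this value.)

1.26 m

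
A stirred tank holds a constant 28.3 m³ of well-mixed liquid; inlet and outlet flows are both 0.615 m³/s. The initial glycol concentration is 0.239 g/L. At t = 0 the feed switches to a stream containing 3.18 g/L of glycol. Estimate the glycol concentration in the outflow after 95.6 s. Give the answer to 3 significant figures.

2.81 g/L

Transient balance on the dissolved component: V dC/dt = Q(C_in − C).
Rewrite as dC/dt + C/τ = C_in/τ, τ = V/Q = 46.016 s.
Solution: C(t) = C_in + (C₀ − C_in) e^(−t/τ).
C(95.6) = 3.18 + (0.239 − 3.18)·e^(−95.6/46.016) = 3.18 + (-2.9410)·0.12524 = 2.8117 g/L.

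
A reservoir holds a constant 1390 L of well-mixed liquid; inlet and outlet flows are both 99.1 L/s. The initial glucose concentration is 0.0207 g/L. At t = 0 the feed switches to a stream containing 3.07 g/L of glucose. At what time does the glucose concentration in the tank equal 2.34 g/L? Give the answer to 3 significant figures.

Transient balance on the dissolved component: V dC/dt = Q(C_in − C), so τ = V/Q = 14.026 s.
C(t) = C_in + (C₀ − C_in) e^(−t/τ). Set C = 2.34 and solve for t:
e^(−t/τ) = (C − C_in)/(C₀ − C_in) = (2.34 − 3.07)/(0.0207 − 3.07) = 0.23940
t = −τ ln(…) = 14.026 × 1.4296 = 20.052 s.

20.1 s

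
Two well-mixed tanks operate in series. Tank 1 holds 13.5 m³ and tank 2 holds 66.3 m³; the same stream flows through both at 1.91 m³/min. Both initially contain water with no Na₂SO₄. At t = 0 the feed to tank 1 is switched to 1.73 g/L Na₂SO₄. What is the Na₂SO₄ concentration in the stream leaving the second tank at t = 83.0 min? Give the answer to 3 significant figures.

Each tank obeys Vᵢ dCᵢ/dt = Q(Cᵢ₋₁ − Cᵢ), so τᵢ = Vᵢ/Q.
τ₁ = 13.5/1.91 = 7.0681 min; τ₂ = 66.3/1.91 = 34.712 min.
Tank 1: C₁ = C_in(1 − e^(−t/τ₁)). Tank 2 (τ₁ ≠ τ₂): C₂ = C_in[1 − (τ₁ e^(−t/τ₁) − τ₂ e^(−t/τ₂))/(τ₁ − τ₂)].
At t = 83.0: e^(−t/τ₁) = 7.9450e-06, e^(−t/τ₂) = 0.091529.
C₂ = 1.73·[1 − (7.0681·7.9450e-06 − 34.712·0.091529)/(-27.644)] = 1.73·0.88507 = 1.5312 g/L.

1.53 g/L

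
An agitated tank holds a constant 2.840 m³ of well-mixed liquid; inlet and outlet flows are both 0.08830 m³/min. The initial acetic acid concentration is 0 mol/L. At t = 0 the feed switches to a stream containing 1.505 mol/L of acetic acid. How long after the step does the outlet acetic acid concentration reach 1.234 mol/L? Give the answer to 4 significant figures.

55.14 min

Species balance on the tank: V dC/dt = Q(C_in − C), so τ = V/Q = 32.1631 min.
C(t) = C_in + (C₀ − C_in) e^(−t/τ). Set C = 1.234 and solve for t:
e^(−t/τ) = (C − C_in)/(C₀ − C_in) = (1.234 − 1.505)/(0 − 1.505) = 0.180066
t = −τ ln(…) = 32.1631 × 1.71443 = 55.1413 min.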